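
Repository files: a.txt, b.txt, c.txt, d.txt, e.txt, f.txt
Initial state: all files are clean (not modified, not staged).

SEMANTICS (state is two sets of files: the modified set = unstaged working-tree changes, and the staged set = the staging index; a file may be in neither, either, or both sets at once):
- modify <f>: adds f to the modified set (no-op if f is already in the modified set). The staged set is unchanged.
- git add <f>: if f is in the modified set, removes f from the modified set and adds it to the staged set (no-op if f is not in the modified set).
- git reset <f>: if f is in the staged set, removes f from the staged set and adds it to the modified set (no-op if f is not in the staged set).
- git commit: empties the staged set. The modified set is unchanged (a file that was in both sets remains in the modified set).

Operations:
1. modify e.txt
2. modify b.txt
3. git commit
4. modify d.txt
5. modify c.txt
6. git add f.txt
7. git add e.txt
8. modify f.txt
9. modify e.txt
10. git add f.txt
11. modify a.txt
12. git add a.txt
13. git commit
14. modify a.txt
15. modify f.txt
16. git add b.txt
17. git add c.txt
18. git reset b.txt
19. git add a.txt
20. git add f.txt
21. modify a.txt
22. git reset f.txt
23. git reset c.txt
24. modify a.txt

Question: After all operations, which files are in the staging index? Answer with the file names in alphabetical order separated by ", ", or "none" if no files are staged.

Answer: a.txt

Derivation:
After op 1 (modify e.txt): modified={e.txt} staged={none}
After op 2 (modify b.txt): modified={b.txt, e.txt} staged={none}
After op 3 (git commit): modified={b.txt, e.txt} staged={none}
After op 4 (modify d.txt): modified={b.txt, d.txt, e.txt} staged={none}
After op 5 (modify c.txt): modified={b.txt, c.txt, d.txt, e.txt} staged={none}
After op 6 (git add f.txt): modified={b.txt, c.txt, d.txt, e.txt} staged={none}
After op 7 (git add e.txt): modified={b.txt, c.txt, d.txt} staged={e.txt}
After op 8 (modify f.txt): modified={b.txt, c.txt, d.txt, f.txt} staged={e.txt}
After op 9 (modify e.txt): modified={b.txt, c.txt, d.txt, e.txt, f.txt} staged={e.txt}
After op 10 (git add f.txt): modified={b.txt, c.txt, d.txt, e.txt} staged={e.txt, f.txt}
After op 11 (modify a.txt): modified={a.txt, b.txt, c.txt, d.txt, e.txt} staged={e.txt, f.txt}
After op 12 (git add a.txt): modified={b.txt, c.txt, d.txt, e.txt} staged={a.txt, e.txt, f.txt}
After op 13 (git commit): modified={b.txt, c.txt, d.txt, e.txt} staged={none}
After op 14 (modify a.txt): modified={a.txt, b.txt, c.txt, d.txt, e.txt} staged={none}
After op 15 (modify f.txt): modified={a.txt, b.txt, c.txt, d.txt, e.txt, f.txt} staged={none}
After op 16 (git add b.txt): modified={a.txt, c.txt, d.txt, e.txt, f.txt} staged={b.txt}
After op 17 (git add c.txt): modified={a.txt, d.txt, e.txt, f.txt} staged={b.txt, c.txt}
After op 18 (git reset b.txt): modified={a.txt, b.txt, d.txt, e.txt, f.txt} staged={c.txt}
After op 19 (git add a.txt): modified={b.txt, d.txt, e.txt, f.txt} staged={a.txt, c.txt}
After op 20 (git add f.txt): modified={b.txt, d.txt, e.txt} staged={a.txt, c.txt, f.txt}
After op 21 (modify a.txt): modified={a.txt, b.txt, d.txt, e.txt} staged={a.txt, c.txt, f.txt}
After op 22 (git reset f.txt): modified={a.txt, b.txt, d.txt, e.txt, f.txt} staged={a.txt, c.txt}
After op 23 (git reset c.txt): modified={a.txt, b.txt, c.txt, d.txt, e.txt, f.txt} staged={a.txt}
After op 24 (modify a.txt): modified={a.txt, b.txt, c.txt, d.txt, e.txt, f.txt} staged={a.txt}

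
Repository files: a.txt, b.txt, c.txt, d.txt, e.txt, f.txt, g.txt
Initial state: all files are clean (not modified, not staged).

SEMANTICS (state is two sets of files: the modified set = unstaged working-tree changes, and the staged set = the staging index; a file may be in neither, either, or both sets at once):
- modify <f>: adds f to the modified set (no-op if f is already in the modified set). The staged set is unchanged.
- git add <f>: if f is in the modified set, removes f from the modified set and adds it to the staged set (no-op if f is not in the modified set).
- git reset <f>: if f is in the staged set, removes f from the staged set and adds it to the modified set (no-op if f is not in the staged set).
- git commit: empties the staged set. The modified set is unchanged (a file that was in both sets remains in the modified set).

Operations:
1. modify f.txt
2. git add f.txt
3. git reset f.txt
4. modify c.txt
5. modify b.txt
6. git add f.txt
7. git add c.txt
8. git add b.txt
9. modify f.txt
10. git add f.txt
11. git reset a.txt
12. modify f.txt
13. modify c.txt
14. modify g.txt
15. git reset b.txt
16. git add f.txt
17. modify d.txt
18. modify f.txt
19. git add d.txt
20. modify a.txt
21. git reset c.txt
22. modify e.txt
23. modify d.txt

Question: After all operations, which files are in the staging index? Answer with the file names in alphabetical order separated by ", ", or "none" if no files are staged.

After op 1 (modify f.txt): modified={f.txt} staged={none}
After op 2 (git add f.txt): modified={none} staged={f.txt}
After op 3 (git reset f.txt): modified={f.txt} staged={none}
After op 4 (modify c.txt): modified={c.txt, f.txt} staged={none}
After op 5 (modify b.txt): modified={b.txt, c.txt, f.txt} staged={none}
After op 6 (git add f.txt): modified={b.txt, c.txt} staged={f.txt}
After op 7 (git add c.txt): modified={b.txt} staged={c.txt, f.txt}
After op 8 (git add b.txt): modified={none} staged={b.txt, c.txt, f.txt}
After op 9 (modify f.txt): modified={f.txt} staged={b.txt, c.txt, f.txt}
After op 10 (git add f.txt): modified={none} staged={b.txt, c.txt, f.txt}
After op 11 (git reset a.txt): modified={none} staged={b.txt, c.txt, f.txt}
After op 12 (modify f.txt): modified={f.txt} staged={b.txt, c.txt, f.txt}
After op 13 (modify c.txt): modified={c.txt, f.txt} staged={b.txt, c.txt, f.txt}
After op 14 (modify g.txt): modified={c.txt, f.txt, g.txt} staged={b.txt, c.txt, f.txt}
After op 15 (git reset b.txt): modified={b.txt, c.txt, f.txt, g.txt} staged={c.txt, f.txt}
After op 16 (git add f.txt): modified={b.txt, c.txt, g.txt} staged={c.txt, f.txt}
After op 17 (modify d.txt): modified={b.txt, c.txt, d.txt, g.txt} staged={c.txt, f.txt}
After op 18 (modify f.txt): modified={b.txt, c.txt, d.txt, f.txt, g.txt} staged={c.txt, f.txt}
After op 19 (git add d.txt): modified={b.txt, c.txt, f.txt, g.txt} staged={c.txt, d.txt, f.txt}
After op 20 (modify a.txt): modified={a.txt, b.txt, c.txt, f.txt, g.txt} staged={c.txt, d.txt, f.txt}
After op 21 (git reset c.txt): modified={a.txt, b.txt, c.txt, f.txt, g.txt} staged={d.txt, f.txt}
After op 22 (modify e.txt): modified={a.txt, b.txt, c.txt, e.txt, f.txt, g.txt} staged={d.txt, f.txt}
After op 23 (modify d.txt): modified={a.txt, b.txt, c.txt, d.txt, e.txt, f.txt, g.txt} staged={d.txt, f.txt}

Answer: d.txt, f.txt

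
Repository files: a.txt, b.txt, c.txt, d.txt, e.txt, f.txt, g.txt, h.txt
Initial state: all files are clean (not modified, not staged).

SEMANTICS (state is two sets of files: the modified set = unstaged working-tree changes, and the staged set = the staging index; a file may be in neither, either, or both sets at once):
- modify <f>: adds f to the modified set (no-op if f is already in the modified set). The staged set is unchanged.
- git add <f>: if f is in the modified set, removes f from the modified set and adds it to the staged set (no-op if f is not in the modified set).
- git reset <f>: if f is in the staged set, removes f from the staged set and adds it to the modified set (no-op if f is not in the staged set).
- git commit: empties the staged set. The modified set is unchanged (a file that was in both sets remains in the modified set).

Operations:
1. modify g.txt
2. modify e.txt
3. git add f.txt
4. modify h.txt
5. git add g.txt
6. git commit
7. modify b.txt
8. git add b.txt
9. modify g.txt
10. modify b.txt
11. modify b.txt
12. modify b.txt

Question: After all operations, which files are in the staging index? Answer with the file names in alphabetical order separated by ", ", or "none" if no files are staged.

After op 1 (modify g.txt): modified={g.txt} staged={none}
After op 2 (modify e.txt): modified={e.txt, g.txt} staged={none}
After op 3 (git add f.txt): modified={e.txt, g.txt} staged={none}
After op 4 (modify h.txt): modified={e.txt, g.txt, h.txt} staged={none}
After op 5 (git add g.txt): modified={e.txt, h.txt} staged={g.txt}
After op 6 (git commit): modified={e.txt, h.txt} staged={none}
After op 7 (modify b.txt): modified={b.txt, e.txt, h.txt} staged={none}
After op 8 (git add b.txt): modified={e.txt, h.txt} staged={b.txt}
After op 9 (modify g.txt): modified={e.txt, g.txt, h.txt} staged={b.txt}
After op 10 (modify b.txt): modified={b.txt, e.txt, g.txt, h.txt} staged={b.txt}
After op 11 (modify b.txt): modified={b.txt, e.txt, g.txt, h.txt} staged={b.txt}
After op 12 (modify b.txt): modified={b.txt, e.txt, g.txt, h.txt} staged={b.txt}

Answer: b.txt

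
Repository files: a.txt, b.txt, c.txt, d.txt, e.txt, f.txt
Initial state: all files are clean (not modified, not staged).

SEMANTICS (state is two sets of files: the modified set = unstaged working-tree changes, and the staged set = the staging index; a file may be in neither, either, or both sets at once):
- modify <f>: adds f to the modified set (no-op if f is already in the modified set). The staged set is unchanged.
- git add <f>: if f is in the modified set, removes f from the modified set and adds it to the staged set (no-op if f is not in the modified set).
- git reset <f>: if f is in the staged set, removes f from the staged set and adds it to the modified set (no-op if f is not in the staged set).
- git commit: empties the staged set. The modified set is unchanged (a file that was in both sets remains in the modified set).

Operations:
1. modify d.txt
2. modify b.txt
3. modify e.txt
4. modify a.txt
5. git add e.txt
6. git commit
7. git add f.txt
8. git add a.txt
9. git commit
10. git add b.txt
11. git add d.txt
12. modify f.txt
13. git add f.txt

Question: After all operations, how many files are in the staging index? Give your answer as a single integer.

After op 1 (modify d.txt): modified={d.txt} staged={none}
After op 2 (modify b.txt): modified={b.txt, d.txt} staged={none}
After op 3 (modify e.txt): modified={b.txt, d.txt, e.txt} staged={none}
After op 4 (modify a.txt): modified={a.txt, b.txt, d.txt, e.txt} staged={none}
After op 5 (git add e.txt): modified={a.txt, b.txt, d.txt} staged={e.txt}
After op 6 (git commit): modified={a.txt, b.txt, d.txt} staged={none}
After op 7 (git add f.txt): modified={a.txt, b.txt, d.txt} staged={none}
After op 8 (git add a.txt): modified={b.txt, d.txt} staged={a.txt}
After op 9 (git commit): modified={b.txt, d.txt} staged={none}
After op 10 (git add b.txt): modified={d.txt} staged={b.txt}
After op 11 (git add d.txt): modified={none} staged={b.txt, d.txt}
After op 12 (modify f.txt): modified={f.txt} staged={b.txt, d.txt}
After op 13 (git add f.txt): modified={none} staged={b.txt, d.txt, f.txt}
Final staged set: {b.txt, d.txt, f.txt} -> count=3

Answer: 3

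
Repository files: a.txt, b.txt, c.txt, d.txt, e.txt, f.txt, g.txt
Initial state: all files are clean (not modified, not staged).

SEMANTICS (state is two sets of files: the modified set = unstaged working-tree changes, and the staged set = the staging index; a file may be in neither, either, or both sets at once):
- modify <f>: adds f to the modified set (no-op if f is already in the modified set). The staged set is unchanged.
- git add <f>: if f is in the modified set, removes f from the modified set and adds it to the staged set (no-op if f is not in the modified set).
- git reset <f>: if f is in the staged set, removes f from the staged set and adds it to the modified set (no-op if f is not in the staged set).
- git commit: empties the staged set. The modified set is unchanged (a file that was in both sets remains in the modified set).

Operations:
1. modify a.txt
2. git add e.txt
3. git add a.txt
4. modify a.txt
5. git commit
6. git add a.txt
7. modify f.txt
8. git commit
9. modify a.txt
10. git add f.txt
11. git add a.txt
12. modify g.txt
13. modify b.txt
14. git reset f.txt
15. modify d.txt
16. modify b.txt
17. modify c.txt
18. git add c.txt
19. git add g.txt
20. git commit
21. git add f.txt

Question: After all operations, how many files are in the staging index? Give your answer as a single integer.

After op 1 (modify a.txt): modified={a.txt} staged={none}
After op 2 (git add e.txt): modified={a.txt} staged={none}
After op 3 (git add a.txt): modified={none} staged={a.txt}
After op 4 (modify a.txt): modified={a.txt} staged={a.txt}
After op 5 (git commit): modified={a.txt} staged={none}
After op 6 (git add a.txt): modified={none} staged={a.txt}
After op 7 (modify f.txt): modified={f.txt} staged={a.txt}
After op 8 (git commit): modified={f.txt} staged={none}
After op 9 (modify a.txt): modified={a.txt, f.txt} staged={none}
After op 10 (git add f.txt): modified={a.txt} staged={f.txt}
After op 11 (git add a.txt): modified={none} staged={a.txt, f.txt}
After op 12 (modify g.txt): modified={g.txt} staged={a.txt, f.txt}
After op 13 (modify b.txt): modified={b.txt, g.txt} staged={a.txt, f.txt}
After op 14 (git reset f.txt): modified={b.txt, f.txt, g.txt} staged={a.txt}
After op 15 (modify d.txt): modified={b.txt, d.txt, f.txt, g.txt} staged={a.txt}
After op 16 (modify b.txt): modified={b.txt, d.txt, f.txt, g.txt} staged={a.txt}
After op 17 (modify c.txt): modified={b.txt, c.txt, d.txt, f.txt, g.txt} staged={a.txt}
After op 18 (git add c.txt): modified={b.txt, d.txt, f.txt, g.txt} staged={a.txt, c.txt}
After op 19 (git add g.txt): modified={b.txt, d.txt, f.txt} staged={a.txt, c.txt, g.txt}
After op 20 (git commit): modified={b.txt, d.txt, f.txt} staged={none}
After op 21 (git add f.txt): modified={b.txt, d.txt} staged={f.txt}
Final staged set: {f.txt} -> count=1

Answer: 1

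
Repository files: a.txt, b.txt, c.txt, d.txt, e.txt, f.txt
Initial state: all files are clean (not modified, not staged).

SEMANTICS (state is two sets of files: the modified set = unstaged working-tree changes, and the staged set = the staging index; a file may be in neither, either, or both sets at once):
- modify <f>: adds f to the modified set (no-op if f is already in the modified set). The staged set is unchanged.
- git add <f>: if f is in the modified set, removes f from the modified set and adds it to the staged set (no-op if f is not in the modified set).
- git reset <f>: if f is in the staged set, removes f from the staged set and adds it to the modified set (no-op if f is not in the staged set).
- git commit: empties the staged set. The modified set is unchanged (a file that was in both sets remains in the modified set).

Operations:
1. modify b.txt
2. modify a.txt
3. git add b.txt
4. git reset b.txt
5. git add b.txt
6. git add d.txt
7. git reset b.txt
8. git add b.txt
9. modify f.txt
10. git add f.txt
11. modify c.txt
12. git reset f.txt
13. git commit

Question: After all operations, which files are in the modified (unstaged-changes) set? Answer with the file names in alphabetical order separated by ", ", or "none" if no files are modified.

Answer: a.txt, c.txt, f.txt

Derivation:
After op 1 (modify b.txt): modified={b.txt} staged={none}
After op 2 (modify a.txt): modified={a.txt, b.txt} staged={none}
After op 3 (git add b.txt): modified={a.txt} staged={b.txt}
After op 4 (git reset b.txt): modified={a.txt, b.txt} staged={none}
After op 5 (git add b.txt): modified={a.txt} staged={b.txt}
After op 6 (git add d.txt): modified={a.txt} staged={b.txt}
After op 7 (git reset b.txt): modified={a.txt, b.txt} staged={none}
After op 8 (git add b.txt): modified={a.txt} staged={b.txt}
After op 9 (modify f.txt): modified={a.txt, f.txt} staged={b.txt}
After op 10 (git add f.txt): modified={a.txt} staged={b.txt, f.txt}
After op 11 (modify c.txt): modified={a.txt, c.txt} staged={b.txt, f.txt}
After op 12 (git reset f.txt): modified={a.txt, c.txt, f.txt} staged={b.txt}
After op 13 (git commit): modified={a.txt, c.txt, f.txt} staged={none}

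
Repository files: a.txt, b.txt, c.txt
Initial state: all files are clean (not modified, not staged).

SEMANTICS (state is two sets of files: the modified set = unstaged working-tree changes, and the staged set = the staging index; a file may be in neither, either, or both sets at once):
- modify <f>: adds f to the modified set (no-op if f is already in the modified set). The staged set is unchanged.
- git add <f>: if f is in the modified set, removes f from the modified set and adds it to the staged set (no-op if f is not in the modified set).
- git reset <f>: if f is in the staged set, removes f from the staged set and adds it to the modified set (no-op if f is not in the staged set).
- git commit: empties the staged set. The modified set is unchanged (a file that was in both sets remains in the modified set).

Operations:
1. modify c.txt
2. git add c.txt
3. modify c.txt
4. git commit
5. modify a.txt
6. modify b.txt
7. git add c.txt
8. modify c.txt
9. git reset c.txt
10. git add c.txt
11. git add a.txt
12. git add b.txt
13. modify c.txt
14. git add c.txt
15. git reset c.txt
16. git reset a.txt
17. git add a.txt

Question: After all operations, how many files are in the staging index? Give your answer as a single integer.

After op 1 (modify c.txt): modified={c.txt} staged={none}
After op 2 (git add c.txt): modified={none} staged={c.txt}
After op 3 (modify c.txt): modified={c.txt} staged={c.txt}
After op 4 (git commit): modified={c.txt} staged={none}
After op 5 (modify a.txt): modified={a.txt, c.txt} staged={none}
After op 6 (modify b.txt): modified={a.txt, b.txt, c.txt} staged={none}
After op 7 (git add c.txt): modified={a.txt, b.txt} staged={c.txt}
After op 8 (modify c.txt): modified={a.txt, b.txt, c.txt} staged={c.txt}
After op 9 (git reset c.txt): modified={a.txt, b.txt, c.txt} staged={none}
After op 10 (git add c.txt): modified={a.txt, b.txt} staged={c.txt}
After op 11 (git add a.txt): modified={b.txt} staged={a.txt, c.txt}
After op 12 (git add b.txt): modified={none} staged={a.txt, b.txt, c.txt}
After op 13 (modify c.txt): modified={c.txt} staged={a.txt, b.txt, c.txt}
After op 14 (git add c.txt): modified={none} staged={a.txt, b.txt, c.txt}
After op 15 (git reset c.txt): modified={c.txt} staged={a.txt, b.txt}
After op 16 (git reset a.txt): modified={a.txt, c.txt} staged={b.txt}
After op 17 (git add a.txt): modified={c.txt} staged={a.txt, b.txt}
Final staged set: {a.txt, b.txt} -> count=2

Answer: 2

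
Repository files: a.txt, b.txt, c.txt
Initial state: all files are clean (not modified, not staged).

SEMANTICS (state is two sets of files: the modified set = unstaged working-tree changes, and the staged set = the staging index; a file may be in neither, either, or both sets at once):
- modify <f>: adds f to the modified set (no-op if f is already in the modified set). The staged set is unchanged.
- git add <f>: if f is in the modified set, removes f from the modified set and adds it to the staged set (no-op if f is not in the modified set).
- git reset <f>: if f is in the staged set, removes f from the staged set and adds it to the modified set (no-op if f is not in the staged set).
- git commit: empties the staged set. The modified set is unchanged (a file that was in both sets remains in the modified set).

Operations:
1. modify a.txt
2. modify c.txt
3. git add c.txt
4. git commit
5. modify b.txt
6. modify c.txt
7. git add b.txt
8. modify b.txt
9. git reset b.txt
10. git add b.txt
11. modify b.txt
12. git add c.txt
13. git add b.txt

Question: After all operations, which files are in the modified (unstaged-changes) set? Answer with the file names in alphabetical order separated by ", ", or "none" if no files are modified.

Answer: a.txt

Derivation:
After op 1 (modify a.txt): modified={a.txt} staged={none}
After op 2 (modify c.txt): modified={a.txt, c.txt} staged={none}
After op 3 (git add c.txt): modified={a.txt} staged={c.txt}
After op 4 (git commit): modified={a.txt} staged={none}
After op 5 (modify b.txt): modified={a.txt, b.txt} staged={none}
After op 6 (modify c.txt): modified={a.txt, b.txt, c.txt} staged={none}
After op 7 (git add b.txt): modified={a.txt, c.txt} staged={b.txt}
After op 8 (modify b.txt): modified={a.txt, b.txt, c.txt} staged={b.txt}
After op 9 (git reset b.txt): modified={a.txt, b.txt, c.txt} staged={none}
After op 10 (git add b.txt): modified={a.txt, c.txt} staged={b.txt}
After op 11 (modify b.txt): modified={a.txt, b.txt, c.txt} staged={b.txt}
After op 12 (git add c.txt): modified={a.txt, b.txt} staged={b.txt, c.txt}
After op 13 (git add b.txt): modified={a.txt} staged={b.txt, c.txt}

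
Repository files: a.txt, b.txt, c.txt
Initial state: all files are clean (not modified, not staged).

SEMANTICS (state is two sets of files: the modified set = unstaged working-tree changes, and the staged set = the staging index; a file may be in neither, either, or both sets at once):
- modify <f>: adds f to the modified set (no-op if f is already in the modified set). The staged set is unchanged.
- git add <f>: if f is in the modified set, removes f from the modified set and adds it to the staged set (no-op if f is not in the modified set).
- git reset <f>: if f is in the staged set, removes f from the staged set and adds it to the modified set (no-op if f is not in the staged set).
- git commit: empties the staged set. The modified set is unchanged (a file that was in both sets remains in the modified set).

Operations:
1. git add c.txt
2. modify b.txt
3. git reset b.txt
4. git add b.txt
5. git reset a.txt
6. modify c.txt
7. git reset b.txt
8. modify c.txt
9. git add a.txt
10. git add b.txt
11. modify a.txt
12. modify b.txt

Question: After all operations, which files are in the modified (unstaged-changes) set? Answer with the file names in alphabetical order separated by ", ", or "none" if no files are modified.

Answer: a.txt, b.txt, c.txt

Derivation:
After op 1 (git add c.txt): modified={none} staged={none}
After op 2 (modify b.txt): modified={b.txt} staged={none}
After op 3 (git reset b.txt): modified={b.txt} staged={none}
After op 4 (git add b.txt): modified={none} staged={b.txt}
After op 5 (git reset a.txt): modified={none} staged={b.txt}
After op 6 (modify c.txt): modified={c.txt} staged={b.txt}
After op 7 (git reset b.txt): modified={b.txt, c.txt} staged={none}
After op 8 (modify c.txt): modified={b.txt, c.txt} staged={none}
After op 9 (git add a.txt): modified={b.txt, c.txt} staged={none}
After op 10 (git add b.txt): modified={c.txt} staged={b.txt}
After op 11 (modify a.txt): modified={a.txt, c.txt} staged={b.txt}
After op 12 (modify b.txt): modified={a.txt, b.txt, c.txt} staged={b.txt}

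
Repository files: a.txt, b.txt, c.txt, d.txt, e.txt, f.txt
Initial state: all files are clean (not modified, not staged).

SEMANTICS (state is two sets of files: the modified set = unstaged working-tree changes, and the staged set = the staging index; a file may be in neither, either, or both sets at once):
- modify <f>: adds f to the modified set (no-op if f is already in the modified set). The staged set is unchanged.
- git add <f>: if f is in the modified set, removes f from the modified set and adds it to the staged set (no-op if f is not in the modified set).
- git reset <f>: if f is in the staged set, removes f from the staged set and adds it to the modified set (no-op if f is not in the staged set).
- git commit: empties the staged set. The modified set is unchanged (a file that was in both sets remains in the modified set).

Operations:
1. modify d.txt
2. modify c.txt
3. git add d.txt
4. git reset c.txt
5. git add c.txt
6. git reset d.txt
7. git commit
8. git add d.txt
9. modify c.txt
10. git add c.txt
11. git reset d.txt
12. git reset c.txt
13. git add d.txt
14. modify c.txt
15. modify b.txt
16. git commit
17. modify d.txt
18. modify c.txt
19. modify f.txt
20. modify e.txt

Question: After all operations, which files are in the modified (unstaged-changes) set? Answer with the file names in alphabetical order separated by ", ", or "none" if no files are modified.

After op 1 (modify d.txt): modified={d.txt} staged={none}
After op 2 (modify c.txt): modified={c.txt, d.txt} staged={none}
After op 3 (git add d.txt): modified={c.txt} staged={d.txt}
After op 4 (git reset c.txt): modified={c.txt} staged={d.txt}
After op 5 (git add c.txt): modified={none} staged={c.txt, d.txt}
After op 6 (git reset d.txt): modified={d.txt} staged={c.txt}
After op 7 (git commit): modified={d.txt} staged={none}
After op 8 (git add d.txt): modified={none} staged={d.txt}
After op 9 (modify c.txt): modified={c.txt} staged={d.txt}
After op 10 (git add c.txt): modified={none} staged={c.txt, d.txt}
After op 11 (git reset d.txt): modified={d.txt} staged={c.txt}
After op 12 (git reset c.txt): modified={c.txt, d.txt} staged={none}
After op 13 (git add d.txt): modified={c.txt} staged={d.txt}
After op 14 (modify c.txt): modified={c.txt} staged={d.txt}
After op 15 (modify b.txt): modified={b.txt, c.txt} staged={d.txt}
After op 16 (git commit): modified={b.txt, c.txt} staged={none}
After op 17 (modify d.txt): modified={b.txt, c.txt, d.txt} staged={none}
After op 18 (modify c.txt): modified={b.txt, c.txt, d.txt} staged={none}
After op 19 (modify f.txt): modified={b.txt, c.txt, d.txt, f.txt} staged={none}
After op 20 (modify e.txt): modified={b.txt, c.txt, d.txt, e.txt, f.txt} staged={none}

Answer: b.txt, c.txt, d.txt, e.txt, f.txt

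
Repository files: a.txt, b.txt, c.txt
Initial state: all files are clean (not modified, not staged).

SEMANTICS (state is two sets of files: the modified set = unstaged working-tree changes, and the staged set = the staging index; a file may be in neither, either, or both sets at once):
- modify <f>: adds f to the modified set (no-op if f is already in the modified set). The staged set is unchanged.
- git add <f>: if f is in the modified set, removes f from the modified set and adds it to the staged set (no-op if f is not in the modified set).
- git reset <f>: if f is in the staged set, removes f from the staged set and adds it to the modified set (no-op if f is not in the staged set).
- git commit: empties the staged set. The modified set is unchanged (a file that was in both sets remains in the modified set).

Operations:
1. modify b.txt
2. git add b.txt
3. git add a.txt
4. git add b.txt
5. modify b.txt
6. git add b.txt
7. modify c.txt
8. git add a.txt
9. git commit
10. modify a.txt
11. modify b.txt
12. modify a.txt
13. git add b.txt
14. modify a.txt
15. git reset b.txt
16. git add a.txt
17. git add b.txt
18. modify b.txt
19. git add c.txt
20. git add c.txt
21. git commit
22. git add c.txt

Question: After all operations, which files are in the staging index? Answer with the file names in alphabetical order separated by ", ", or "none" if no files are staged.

After op 1 (modify b.txt): modified={b.txt} staged={none}
After op 2 (git add b.txt): modified={none} staged={b.txt}
After op 3 (git add a.txt): modified={none} staged={b.txt}
After op 4 (git add b.txt): modified={none} staged={b.txt}
After op 5 (modify b.txt): modified={b.txt} staged={b.txt}
After op 6 (git add b.txt): modified={none} staged={b.txt}
After op 7 (modify c.txt): modified={c.txt} staged={b.txt}
After op 8 (git add a.txt): modified={c.txt} staged={b.txt}
After op 9 (git commit): modified={c.txt} staged={none}
After op 10 (modify a.txt): modified={a.txt, c.txt} staged={none}
After op 11 (modify b.txt): modified={a.txt, b.txt, c.txt} staged={none}
After op 12 (modify a.txt): modified={a.txt, b.txt, c.txt} staged={none}
After op 13 (git add b.txt): modified={a.txt, c.txt} staged={b.txt}
After op 14 (modify a.txt): modified={a.txt, c.txt} staged={b.txt}
After op 15 (git reset b.txt): modified={a.txt, b.txt, c.txt} staged={none}
After op 16 (git add a.txt): modified={b.txt, c.txt} staged={a.txt}
After op 17 (git add b.txt): modified={c.txt} staged={a.txt, b.txt}
After op 18 (modify b.txt): modified={b.txt, c.txt} staged={a.txt, b.txt}
After op 19 (git add c.txt): modified={b.txt} staged={a.txt, b.txt, c.txt}
After op 20 (git add c.txt): modified={b.txt} staged={a.txt, b.txt, c.txt}
After op 21 (git commit): modified={b.txt} staged={none}
After op 22 (git add c.txt): modified={b.txt} staged={none}

Answer: none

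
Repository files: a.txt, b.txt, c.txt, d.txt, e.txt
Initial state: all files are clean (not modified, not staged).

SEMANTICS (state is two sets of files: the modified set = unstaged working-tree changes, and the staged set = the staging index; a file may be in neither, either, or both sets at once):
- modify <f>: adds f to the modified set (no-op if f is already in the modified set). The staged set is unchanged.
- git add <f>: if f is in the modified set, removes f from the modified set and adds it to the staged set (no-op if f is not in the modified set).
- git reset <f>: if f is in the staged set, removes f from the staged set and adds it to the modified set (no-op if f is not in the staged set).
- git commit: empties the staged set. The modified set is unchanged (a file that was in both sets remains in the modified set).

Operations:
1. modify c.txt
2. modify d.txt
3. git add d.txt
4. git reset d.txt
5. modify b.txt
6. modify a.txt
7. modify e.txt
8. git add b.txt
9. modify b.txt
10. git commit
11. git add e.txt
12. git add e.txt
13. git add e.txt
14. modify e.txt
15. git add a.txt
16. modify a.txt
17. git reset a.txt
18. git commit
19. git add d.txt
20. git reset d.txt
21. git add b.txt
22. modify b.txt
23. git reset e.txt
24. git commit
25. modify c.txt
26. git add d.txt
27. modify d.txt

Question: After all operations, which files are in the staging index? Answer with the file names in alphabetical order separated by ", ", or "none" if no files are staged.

After op 1 (modify c.txt): modified={c.txt} staged={none}
After op 2 (modify d.txt): modified={c.txt, d.txt} staged={none}
After op 3 (git add d.txt): modified={c.txt} staged={d.txt}
After op 4 (git reset d.txt): modified={c.txt, d.txt} staged={none}
After op 5 (modify b.txt): modified={b.txt, c.txt, d.txt} staged={none}
After op 6 (modify a.txt): modified={a.txt, b.txt, c.txt, d.txt} staged={none}
After op 7 (modify e.txt): modified={a.txt, b.txt, c.txt, d.txt, e.txt} staged={none}
After op 8 (git add b.txt): modified={a.txt, c.txt, d.txt, e.txt} staged={b.txt}
After op 9 (modify b.txt): modified={a.txt, b.txt, c.txt, d.txt, e.txt} staged={b.txt}
After op 10 (git commit): modified={a.txt, b.txt, c.txt, d.txt, e.txt} staged={none}
After op 11 (git add e.txt): modified={a.txt, b.txt, c.txt, d.txt} staged={e.txt}
After op 12 (git add e.txt): modified={a.txt, b.txt, c.txt, d.txt} staged={e.txt}
After op 13 (git add e.txt): modified={a.txt, b.txt, c.txt, d.txt} staged={e.txt}
After op 14 (modify e.txt): modified={a.txt, b.txt, c.txt, d.txt, e.txt} staged={e.txt}
After op 15 (git add a.txt): modified={b.txt, c.txt, d.txt, e.txt} staged={a.txt, e.txt}
After op 16 (modify a.txt): modified={a.txt, b.txt, c.txt, d.txt, e.txt} staged={a.txt, e.txt}
After op 17 (git reset a.txt): modified={a.txt, b.txt, c.txt, d.txt, e.txt} staged={e.txt}
After op 18 (git commit): modified={a.txt, b.txt, c.txt, d.txt, e.txt} staged={none}
After op 19 (git add d.txt): modified={a.txt, b.txt, c.txt, e.txt} staged={d.txt}
After op 20 (git reset d.txt): modified={a.txt, b.txt, c.txt, d.txt, e.txt} staged={none}
After op 21 (git add b.txt): modified={a.txt, c.txt, d.txt, e.txt} staged={b.txt}
After op 22 (modify b.txt): modified={a.txt, b.txt, c.txt, d.txt, e.txt} staged={b.txt}
After op 23 (git reset e.txt): modified={a.txt, b.txt, c.txt, d.txt, e.txt} staged={b.txt}
After op 24 (git commit): modified={a.txt, b.txt, c.txt, d.txt, e.txt} staged={none}
After op 25 (modify c.txt): modified={a.txt, b.txt, c.txt, d.txt, e.txt} staged={none}
After op 26 (git add d.txt): modified={a.txt, b.txt, c.txt, e.txt} staged={d.txt}
After op 27 (modify d.txt): modified={a.txt, b.txt, c.txt, d.txt, e.txt} staged={d.txt}

Answer: d.txt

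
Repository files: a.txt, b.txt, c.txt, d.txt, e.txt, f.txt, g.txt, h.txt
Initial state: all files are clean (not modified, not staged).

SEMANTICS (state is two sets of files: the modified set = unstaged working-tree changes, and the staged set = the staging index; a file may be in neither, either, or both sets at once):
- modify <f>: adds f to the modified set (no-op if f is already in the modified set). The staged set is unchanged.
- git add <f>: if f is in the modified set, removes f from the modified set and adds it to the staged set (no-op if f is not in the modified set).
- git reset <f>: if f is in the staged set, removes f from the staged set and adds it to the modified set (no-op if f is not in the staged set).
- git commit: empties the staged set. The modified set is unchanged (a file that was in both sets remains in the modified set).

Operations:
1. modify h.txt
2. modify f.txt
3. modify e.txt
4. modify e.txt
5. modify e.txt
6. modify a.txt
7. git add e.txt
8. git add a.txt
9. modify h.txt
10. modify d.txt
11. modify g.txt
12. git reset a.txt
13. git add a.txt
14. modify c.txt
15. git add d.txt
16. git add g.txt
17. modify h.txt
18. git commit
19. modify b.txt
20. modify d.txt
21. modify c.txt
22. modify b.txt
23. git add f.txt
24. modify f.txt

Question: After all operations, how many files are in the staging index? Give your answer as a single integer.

Answer: 1

Derivation:
After op 1 (modify h.txt): modified={h.txt} staged={none}
After op 2 (modify f.txt): modified={f.txt, h.txt} staged={none}
After op 3 (modify e.txt): modified={e.txt, f.txt, h.txt} staged={none}
After op 4 (modify e.txt): modified={e.txt, f.txt, h.txt} staged={none}
After op 5 (modify e.txt): modified={e.txt, f.txt, h.txt} staged={none}
After op 6 (modify a.txt): modified={a.txt, e.txt, f.txt, h.txt} staged={none}
After op 7 (git add e.txt): modified={a.txt, f.txt, h.txt} staged={e.txt}
After op 8 (git add a.txt): modified={f.txt, h.txt} staged={a.txt, e.txt}
After op 9 (modify h.txt): modified={f.txt, h.txt} staged={a.txt, e.txt}
After op 10 (modify d.txt): modified={d.txt, f.txt, h.txt} staged={a.txt, e.txt}
After op 11 (modify g.txt): modified={d.txt, f.txt, g.txt, h.txt} staged={a.txt, e.txt}
After op 12 (git reset a.txt): modified={a.txt, d.txt, f.txt, g.txt, h.txt} staged={e.txt}
After op 13 (git add a.txt): modified={d.txt, f.txt, g.txt, h.txt} staged={a.txt, e.txt}
After op 14 (modify c.txt): modified={c.txt, d.txt, f.txt, g.txt, h.txt} staged={a.txt, e.txt}
After op 15 (git add d.txt): modified={c.txt, f.txt, g.txt, h.txt} staged={a.txt, d.txt, e.txt}
After op 16 (git add g.txt): modified={c.txt, f.txt, h.txt} staged={a.txt, d.txt, e.txt, g.txt}
After op 17 (modify h.txt): modified={c.txt, f.txt, h.txt} staged={a.txt, d.txt, e.txt, g.txt}
After op 18 (git commit): modified={c.txt, f.txt, h.txt} staged={none}
After op 19 (modify b.txt): modified={b.txt, c.txt, f.txt, h.txt} staged={none}
After op 20 (modify d.txt): modified={b.txt, c.txt, d.txt, f.txt, h.txt} staged={none}
After op 21 (modify c.txt): modified={b.txt, c.txt, d.txt, f.txt, h.txt} staged={none}
After op 22 (modify b.txt): modified={b.txt, c.txt, d.txt, f.txt, h.txt} staged={none}
After op 23 (git add f.txt): modified={b.txt, c.txt, d.txt, h.txt} staged={f.txt}
After op 24 (modify f.txt): modified={b.txt, c.txt, d.txt, f.txt, h.txt} staged={f.txt}
Final staged set: {f.txt} -> count=1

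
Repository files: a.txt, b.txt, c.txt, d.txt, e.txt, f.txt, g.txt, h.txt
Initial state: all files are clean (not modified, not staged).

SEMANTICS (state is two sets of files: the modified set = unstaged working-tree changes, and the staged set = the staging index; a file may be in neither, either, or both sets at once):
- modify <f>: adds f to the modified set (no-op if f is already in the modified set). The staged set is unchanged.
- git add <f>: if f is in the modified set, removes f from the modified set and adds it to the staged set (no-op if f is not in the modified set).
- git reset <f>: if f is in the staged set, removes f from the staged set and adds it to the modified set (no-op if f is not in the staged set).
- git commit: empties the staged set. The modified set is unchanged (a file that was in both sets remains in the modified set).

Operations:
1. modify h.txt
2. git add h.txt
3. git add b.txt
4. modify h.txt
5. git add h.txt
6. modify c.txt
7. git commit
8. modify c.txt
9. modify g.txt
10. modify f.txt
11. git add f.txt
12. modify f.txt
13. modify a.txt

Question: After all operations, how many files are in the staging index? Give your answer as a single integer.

Answer: 1

Derivation:
After op 1 (modify h.txt): modified={h.txt} staged={none}
After op 2 (git add h.txt): modified={none} staged={h.txt}
After op 3 (git add b.txt): modified={none} staged={h.txt}
After op 4 (modify h.txt): modified={h.txt} staged={h.txt}
After op 5 (git add h.txt): modified={none} staged={h.txt}
After op 6 (modify c.txt): modified={c.txt} staged={h.txt}
After op 7 (git commit): modified={c.txt} staged={none}
After op 8 (modify c.txt): modified={c.txt} staged={none}
After op 9 (modify g.txt): modified={c.txt, g.txt} staged={none}
After op 10 (modify f.txt): modified={c.txt, f.txt, g.txt} staged={none}
After op 11 (git add f.txt): modified={c.txt, g.txt} staged={f.txt}
After op 12 (modify f.txt): modified={c.txt, f.txt, g.txt} staged={f.txt}
After op 13 (modify a.txt): modified={a.txt, c.txt, f.txt, g.txt} staged={f.txt}
Final staged set: {f.txt} -> count=1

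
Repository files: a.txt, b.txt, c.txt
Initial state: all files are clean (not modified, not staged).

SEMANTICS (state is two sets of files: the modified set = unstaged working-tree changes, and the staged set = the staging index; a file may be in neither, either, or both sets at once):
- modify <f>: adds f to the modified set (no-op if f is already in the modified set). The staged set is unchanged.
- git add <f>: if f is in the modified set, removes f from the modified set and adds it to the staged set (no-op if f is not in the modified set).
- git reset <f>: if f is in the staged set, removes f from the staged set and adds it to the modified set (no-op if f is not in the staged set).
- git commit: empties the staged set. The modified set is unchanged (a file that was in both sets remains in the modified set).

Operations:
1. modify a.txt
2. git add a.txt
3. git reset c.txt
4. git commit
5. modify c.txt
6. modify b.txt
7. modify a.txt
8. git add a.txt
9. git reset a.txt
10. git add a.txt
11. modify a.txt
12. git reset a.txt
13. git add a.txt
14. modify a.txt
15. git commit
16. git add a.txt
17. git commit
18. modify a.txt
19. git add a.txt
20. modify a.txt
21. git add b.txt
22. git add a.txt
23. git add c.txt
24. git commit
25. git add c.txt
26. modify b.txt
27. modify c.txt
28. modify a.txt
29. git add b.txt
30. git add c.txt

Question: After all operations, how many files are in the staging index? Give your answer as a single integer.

After op 1 (modify a.txt): modified={a.txt} staged={none}
After op 2 (git add a.txt): modified={none} staged={a.txt}
After op 3 (git reset c.txt): modified={none} staged={a.txt}
After op 4 (git commit): modified={none} staged={none}
After op 5 (modify c.txt): modified={c.txt} staged={none}
After op 6 (modify b.txt): modified={b.txt, c.txt} staged={none}
After op 7 (modify a.txt): modified={a.txt, b.txt, c.txt} staged={none}
After op 8 (git add a.txt): modified={b.txt, c.txt} staged={a.txt}
After op 9 (git reset a.txt): modified={a.txt, b.txt, c.txt} staged={none}
After op 10 (git add a.txt): modified={b.txt, c.txt} staged={a.txt}
After op 11 (modify a.txt): modified={a.txt, b.txt, c.txt} staged={a.txt}
After op 12 (git reset a.txt): modified={a.txt, b.txt, c.txt} staged={none}
After op 13 (git add a.txt): modified={b.txt, c.txt} staged={a.txt}
After op 14 (modify a.txt): modified={a.txt, b.txt, c.txt} staged={a.txt}
After op 15 (git commit): modified={a.txt, b.txt, c.txt} staged={none}
After op 16 (git add a.txt): modified={b.txt, c.txt} staged={a.txt}
After op 17 (git commit): modified={b.txt, c.txt} staged={none}
After op 18 (modify a.txt): modified={a.txt, b.txt, c.txt} staged={none}
After op 19 (git add a.txt): modified={b.txt, c.txt} staged={a.txt}
After op 20 (modify a.txt): modified={a.txt, b.txt, c.txt} staged={a.txt}
After op 21 (git add b.txt): modified={a.txt, c.txt} staged={a.txt, b.txt}
After op 22 (git add a.txt): modified={c.txt} staged={a.txt, b.txt}
After op 23 (git add c.txt): modified={none} staged={a.txt, b.txt, c.txt}
After op 24 (git commit): modified={none} staged={none}
After op 25 (git add c.txt): modified={none} staged={none}
After op 26 (modify b.txt): modified={b.txt} staged={none}
After op 27 (modify c.txt): modified={b.txt, c.txt} staged={none}
After op 28 (modify a.txt): modified={a.txt, b.txt, c.txt} staged={none}
After op 29 (git add b.txt): modified={a.txt, c.txt} staged={b.txt}
After op 30 (git add c.txt): modified={a.txt} staged={b.txt, c.txt}
Final staged set: {b.txt, c.txt} -> count=2

Answer: 2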